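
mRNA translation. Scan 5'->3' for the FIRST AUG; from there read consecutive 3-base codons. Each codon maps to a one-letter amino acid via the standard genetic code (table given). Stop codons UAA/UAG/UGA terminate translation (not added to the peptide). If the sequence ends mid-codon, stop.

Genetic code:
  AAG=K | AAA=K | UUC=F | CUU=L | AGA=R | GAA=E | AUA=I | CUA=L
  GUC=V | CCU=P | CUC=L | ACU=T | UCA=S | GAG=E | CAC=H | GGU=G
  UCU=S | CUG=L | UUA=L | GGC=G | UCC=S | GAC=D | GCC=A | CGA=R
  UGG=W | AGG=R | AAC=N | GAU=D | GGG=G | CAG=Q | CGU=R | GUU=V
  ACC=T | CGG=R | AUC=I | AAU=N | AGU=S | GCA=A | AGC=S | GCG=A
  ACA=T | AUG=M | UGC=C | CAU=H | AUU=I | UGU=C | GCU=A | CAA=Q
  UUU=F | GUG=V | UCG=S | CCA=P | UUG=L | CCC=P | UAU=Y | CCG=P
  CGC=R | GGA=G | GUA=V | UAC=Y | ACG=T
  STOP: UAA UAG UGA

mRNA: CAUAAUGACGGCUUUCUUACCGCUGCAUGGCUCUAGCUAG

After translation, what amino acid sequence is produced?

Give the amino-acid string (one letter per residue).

Answer: MTAFLPLHGSS

Derivation:
start AUG at pos 4
pos 4: AUG -> M; peptide=M
pos 7: ACG -> T; peptide=MT
pos 10: GCU -> A; peptide=MTA
pos 13: UUC -> F; peptide=MTAF
pos 16: UUA -> L; peptide=MTAFL
pos 19: CCG -> P; peptide=MTAFLP
pos 22: CUG -> L; peptide=MTAFLPL
pos 25: CAU -> H; peptide=MTAFLPLH
pos 28: GGC -> G; peptide=MTAFLPLHG
pos 31: UCU -> S; peptide=MTAFLPLHGS
pos 34: AGC -> S; peptide=MTAFLPLHGSS
pos 37: UAG -> STOP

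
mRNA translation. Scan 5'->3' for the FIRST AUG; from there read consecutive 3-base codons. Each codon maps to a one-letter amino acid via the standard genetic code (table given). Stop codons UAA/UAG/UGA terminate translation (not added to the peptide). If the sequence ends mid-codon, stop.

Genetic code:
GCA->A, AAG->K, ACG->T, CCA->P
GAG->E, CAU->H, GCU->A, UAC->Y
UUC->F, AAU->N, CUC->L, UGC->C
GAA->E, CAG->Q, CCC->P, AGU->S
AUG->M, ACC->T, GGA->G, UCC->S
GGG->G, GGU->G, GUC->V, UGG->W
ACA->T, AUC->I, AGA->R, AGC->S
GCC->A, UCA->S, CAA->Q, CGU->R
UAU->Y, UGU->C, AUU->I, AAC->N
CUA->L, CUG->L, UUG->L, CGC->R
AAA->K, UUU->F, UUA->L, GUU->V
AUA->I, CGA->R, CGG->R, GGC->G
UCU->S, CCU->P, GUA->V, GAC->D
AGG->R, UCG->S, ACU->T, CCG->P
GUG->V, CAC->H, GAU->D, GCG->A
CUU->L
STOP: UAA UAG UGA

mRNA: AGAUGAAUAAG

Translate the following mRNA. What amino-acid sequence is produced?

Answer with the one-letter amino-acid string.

Answer: MNK

Derivation:
start AUG at pos 2
pos 2: AUG -> M; peptide=M
pos 5: AAU -> N; peptide=MN
pos 8: AAG -> K; peptide=MNK
pos 11: only 0 nt remain (<3), stop (end of mRNA)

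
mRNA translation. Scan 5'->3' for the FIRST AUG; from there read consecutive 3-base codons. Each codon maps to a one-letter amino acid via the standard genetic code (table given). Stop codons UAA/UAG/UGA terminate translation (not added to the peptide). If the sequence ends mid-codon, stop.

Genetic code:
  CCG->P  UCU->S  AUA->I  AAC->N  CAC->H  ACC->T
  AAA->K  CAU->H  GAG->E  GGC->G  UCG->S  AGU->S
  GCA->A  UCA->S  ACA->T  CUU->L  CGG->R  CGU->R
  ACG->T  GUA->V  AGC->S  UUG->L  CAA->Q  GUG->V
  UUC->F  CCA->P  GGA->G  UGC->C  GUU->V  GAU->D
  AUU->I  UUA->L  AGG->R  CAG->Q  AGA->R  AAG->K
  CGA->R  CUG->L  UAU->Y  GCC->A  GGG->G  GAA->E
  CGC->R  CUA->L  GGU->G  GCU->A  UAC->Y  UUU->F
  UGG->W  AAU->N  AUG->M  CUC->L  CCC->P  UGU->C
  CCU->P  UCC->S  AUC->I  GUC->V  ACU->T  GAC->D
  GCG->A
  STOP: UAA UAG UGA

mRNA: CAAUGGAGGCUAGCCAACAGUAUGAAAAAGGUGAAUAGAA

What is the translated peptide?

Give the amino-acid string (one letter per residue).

start AUG at pos 2
pos 2: AUG -> M; peptide=M
pos 5: GAG -> E; peptide=ME
pos 8: GCU -> A; peptide=MEA
pos 11: AGC -> S; peptide=MEAS
pos 14: CAA -> Q; peptide=MEASQ
pos 17: CAG -> Q; peptide=MEASQQ
pos 20: UAU -> Y; peptide=MEASQQY
pos 23: GAA -> E; peptide=MEASQQYE
pos 26: AAA -> K; peptide=MEASQQYEK
pos 29: GGU -> G; peptide=MEASQQYEKG
pos 32: GAA -> E; peptide=MEASQQYEKGE
pos 35: UAG -> STOP

Answer: MEASQQYEKGE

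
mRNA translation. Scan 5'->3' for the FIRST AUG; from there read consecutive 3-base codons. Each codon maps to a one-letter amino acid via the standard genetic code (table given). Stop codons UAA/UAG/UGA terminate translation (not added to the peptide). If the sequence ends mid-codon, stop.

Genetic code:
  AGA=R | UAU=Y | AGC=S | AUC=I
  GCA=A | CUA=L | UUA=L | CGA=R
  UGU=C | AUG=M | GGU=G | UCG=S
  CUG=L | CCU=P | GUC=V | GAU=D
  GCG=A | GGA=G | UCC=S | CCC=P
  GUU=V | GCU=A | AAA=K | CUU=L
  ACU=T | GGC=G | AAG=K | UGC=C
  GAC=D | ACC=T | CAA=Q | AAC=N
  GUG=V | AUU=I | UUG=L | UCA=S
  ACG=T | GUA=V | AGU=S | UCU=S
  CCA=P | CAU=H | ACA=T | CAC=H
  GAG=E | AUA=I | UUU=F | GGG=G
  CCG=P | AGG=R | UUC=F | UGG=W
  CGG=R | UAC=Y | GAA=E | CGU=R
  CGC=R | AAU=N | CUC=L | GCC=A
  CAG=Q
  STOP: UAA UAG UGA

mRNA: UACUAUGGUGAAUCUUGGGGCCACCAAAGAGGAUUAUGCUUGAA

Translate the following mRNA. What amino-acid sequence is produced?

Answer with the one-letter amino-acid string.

start AUG at pos 4
pos 4: AUG -> M; peptide=M
pos 7: GUG -> V; peptide=MV
pos 10: AAU -> N; peptide=MVN
pos 13: CUU -> L; peptide=MVNL
pos 16: GGG -> G; peptide=MVNLG
pos 19: GCC -> A; peptide=MVNLGA
pos 22: ACC -> T; peptide=MVNLGAT
pos 25: AAA -> K; peptide=MVNLGATK
pos 28: GAG -> E; peptide=MVNLGATKE
pos 31: GAU -> D; peptide=MVNLGATKED
pos 34: UAU -> Y; peptide=MVNLGATKEDY
pos 37: GCU -> A; peptide=MVNLGATKEDYA
pos 40: UGA -> STOP

Answer: MVNLGATKEDYA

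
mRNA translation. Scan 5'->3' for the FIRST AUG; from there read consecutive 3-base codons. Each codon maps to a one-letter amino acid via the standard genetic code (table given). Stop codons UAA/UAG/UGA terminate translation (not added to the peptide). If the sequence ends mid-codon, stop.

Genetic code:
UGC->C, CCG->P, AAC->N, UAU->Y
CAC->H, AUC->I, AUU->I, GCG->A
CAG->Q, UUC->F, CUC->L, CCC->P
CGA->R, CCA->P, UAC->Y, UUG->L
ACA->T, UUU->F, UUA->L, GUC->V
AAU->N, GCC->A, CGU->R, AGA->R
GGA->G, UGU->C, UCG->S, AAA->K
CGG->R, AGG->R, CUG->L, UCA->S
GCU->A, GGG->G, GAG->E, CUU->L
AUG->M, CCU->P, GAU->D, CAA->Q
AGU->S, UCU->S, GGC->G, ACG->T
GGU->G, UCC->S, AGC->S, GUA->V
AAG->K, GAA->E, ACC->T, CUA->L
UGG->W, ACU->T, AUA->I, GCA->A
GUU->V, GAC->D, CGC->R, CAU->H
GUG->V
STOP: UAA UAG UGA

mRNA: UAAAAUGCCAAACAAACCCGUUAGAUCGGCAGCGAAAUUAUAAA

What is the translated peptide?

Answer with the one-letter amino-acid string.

Answer: MPNKPVRSAAKL

Derivation:
start AUG at pos 4
pos 4: AUG -> M; peptide=M
pos 7: CCA -> P; peptide=MP
pos 10: AAC -> N; peptide=MPN
pos 13: AAA -> K; peptide=MPNK
pos 16: CCC -> P; peptide=MPNKP
pos 19: GUU -> V; peptide=MPNKPV
pos 22: AGA -> R; peptide=MPNKPVR
pos 25: UCG -> S; peptide=MPNKPVRS
pos 28: GCA -> A; peptide=MPNKPVRSA
pos 31: GCG -> A; peptide=MPNKPVRSAA
pos 34: AAA -> K; peptide=MPNKPVRSAAK
pos 37: UUA -> L; peptide=MPNKPVRSAAKL
pos 40: UAA -> STOP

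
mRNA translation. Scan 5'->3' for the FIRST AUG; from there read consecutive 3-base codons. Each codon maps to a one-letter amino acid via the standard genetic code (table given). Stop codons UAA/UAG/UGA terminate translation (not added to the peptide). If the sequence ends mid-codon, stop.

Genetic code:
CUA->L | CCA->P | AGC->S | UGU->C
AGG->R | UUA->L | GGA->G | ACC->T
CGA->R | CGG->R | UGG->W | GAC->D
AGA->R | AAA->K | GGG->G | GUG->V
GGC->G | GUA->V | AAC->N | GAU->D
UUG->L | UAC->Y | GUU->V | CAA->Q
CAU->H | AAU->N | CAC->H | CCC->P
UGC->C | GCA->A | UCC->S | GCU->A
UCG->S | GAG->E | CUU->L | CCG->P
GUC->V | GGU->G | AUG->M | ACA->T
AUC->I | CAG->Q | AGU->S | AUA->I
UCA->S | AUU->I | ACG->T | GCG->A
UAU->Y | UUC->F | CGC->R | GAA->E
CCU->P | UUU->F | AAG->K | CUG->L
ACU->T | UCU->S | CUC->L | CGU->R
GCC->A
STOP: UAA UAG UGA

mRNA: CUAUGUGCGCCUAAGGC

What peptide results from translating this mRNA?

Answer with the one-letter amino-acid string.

Answer: MCA

Derivation:
start AUG at pos 2
pos 2: AUG -> M; peptide=M
pos 5: UGC -> C; peptide=MC
pos 8: GCC -> A; peptide=MCA
pos 11: UAA -> STOP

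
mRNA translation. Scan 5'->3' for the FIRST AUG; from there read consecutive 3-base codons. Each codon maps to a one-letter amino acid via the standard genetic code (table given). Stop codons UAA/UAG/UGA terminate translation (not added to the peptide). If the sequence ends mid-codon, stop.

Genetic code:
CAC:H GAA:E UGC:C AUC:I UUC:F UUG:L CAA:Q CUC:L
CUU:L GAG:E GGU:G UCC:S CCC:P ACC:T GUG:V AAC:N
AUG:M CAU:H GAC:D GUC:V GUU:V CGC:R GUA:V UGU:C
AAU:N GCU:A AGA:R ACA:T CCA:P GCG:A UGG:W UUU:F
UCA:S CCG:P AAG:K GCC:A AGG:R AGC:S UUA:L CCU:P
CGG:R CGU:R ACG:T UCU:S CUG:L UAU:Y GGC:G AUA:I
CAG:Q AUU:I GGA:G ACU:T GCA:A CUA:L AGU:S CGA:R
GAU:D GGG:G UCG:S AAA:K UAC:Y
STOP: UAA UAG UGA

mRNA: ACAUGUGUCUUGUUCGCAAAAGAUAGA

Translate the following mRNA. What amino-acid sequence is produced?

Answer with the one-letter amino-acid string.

Answer: MCLVRKR

Derivation:
start AUG at pos 2
pos 2: AUG -> M; peptide=M
pos 5: UGU -> C; peptide=MC
pos 8: CUU -> L; peptide=MCL
pos 11: GUU -> V; peptide=MCLV
pos 14: CGC -> R; peptide=MCLVR
pos 17: AAA -> K; peptide=MCLVRK
pos 20: AGA -> R; peptide=MCLVRKR
pos 23: UAG -> STOP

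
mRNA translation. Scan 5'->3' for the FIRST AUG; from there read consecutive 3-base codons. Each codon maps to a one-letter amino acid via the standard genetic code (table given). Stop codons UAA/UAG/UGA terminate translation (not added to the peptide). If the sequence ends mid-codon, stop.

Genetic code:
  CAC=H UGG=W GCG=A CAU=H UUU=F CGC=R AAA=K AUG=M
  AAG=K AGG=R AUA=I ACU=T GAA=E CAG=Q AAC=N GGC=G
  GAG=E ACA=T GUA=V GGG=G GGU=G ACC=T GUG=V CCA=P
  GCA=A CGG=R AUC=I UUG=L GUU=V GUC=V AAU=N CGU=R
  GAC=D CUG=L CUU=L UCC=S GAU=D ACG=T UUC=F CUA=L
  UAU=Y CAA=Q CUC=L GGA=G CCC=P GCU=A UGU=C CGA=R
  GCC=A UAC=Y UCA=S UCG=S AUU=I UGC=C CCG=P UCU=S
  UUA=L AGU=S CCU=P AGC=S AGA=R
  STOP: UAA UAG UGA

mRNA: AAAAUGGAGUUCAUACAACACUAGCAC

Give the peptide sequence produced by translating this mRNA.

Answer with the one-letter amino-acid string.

Answer: MEFIQH

Derivation:
start AUG at pos 3
pos 3: AUG -> M; peptide=M
pos 6: GAG -> E; peptide=ME
pos 9: UUC -> F; peptide=MEF
pos 12: AUA -> I; peptide=MEFI
pos 15: CAA -> Q; peptide=MEFIQ
pos 18: CAC -> H; peptide=MEFIQH
pos 21: UAG -> STOP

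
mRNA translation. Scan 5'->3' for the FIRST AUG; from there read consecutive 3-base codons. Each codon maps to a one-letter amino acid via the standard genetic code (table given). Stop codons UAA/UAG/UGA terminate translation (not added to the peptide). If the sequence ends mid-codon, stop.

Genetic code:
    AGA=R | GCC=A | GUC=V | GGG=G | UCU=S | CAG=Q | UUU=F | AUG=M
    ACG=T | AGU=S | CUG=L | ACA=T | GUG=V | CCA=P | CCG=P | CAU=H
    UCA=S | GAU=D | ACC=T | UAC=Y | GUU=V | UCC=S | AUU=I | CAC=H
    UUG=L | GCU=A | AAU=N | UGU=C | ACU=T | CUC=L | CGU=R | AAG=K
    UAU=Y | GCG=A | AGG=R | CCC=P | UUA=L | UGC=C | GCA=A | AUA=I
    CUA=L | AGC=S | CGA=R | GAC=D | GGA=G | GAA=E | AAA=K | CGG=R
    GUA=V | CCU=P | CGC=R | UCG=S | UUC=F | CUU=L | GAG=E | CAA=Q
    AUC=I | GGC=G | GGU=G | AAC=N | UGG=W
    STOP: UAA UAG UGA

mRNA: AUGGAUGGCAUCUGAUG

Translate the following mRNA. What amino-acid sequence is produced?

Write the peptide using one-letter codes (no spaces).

start AUG at pos 0
pos 0: AUG -> M; peptide=M
pos 3: GAU -> D; peptide=MD
pos 6: GGC -> G; peptide=MDG
pos 9: AUC -> I; peptide=MDGI
pos 12: UGA -> STOP

Answer: MDGI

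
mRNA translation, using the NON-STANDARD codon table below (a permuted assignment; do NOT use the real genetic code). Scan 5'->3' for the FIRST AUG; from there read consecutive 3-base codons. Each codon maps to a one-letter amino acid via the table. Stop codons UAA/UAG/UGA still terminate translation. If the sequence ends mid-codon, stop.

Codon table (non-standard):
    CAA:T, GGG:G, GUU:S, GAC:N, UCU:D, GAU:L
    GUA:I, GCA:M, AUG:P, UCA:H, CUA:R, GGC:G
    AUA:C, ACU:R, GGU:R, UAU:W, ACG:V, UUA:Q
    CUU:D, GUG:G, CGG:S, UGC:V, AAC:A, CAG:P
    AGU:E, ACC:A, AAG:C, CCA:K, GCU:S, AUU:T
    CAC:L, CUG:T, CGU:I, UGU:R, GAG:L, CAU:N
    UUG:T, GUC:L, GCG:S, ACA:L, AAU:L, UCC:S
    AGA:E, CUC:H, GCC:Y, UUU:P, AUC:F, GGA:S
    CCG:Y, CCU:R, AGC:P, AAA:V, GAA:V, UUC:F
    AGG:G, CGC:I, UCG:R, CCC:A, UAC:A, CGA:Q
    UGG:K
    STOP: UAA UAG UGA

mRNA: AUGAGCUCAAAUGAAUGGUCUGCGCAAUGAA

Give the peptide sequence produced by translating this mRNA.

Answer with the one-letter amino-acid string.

Answer: PPHLVKDST

Derivation:
start AUG at pos 0
pos 0: AUG -> P; peptide=P
pos 3: AGC -> P; peptide=PP
pos 6: UCA -> H; peptide=PPH
pos 9: AAU -> L; peptide=PPHL
pos 12: GAA -> V; peptide=PPHLV
pos 15: UGG -> K; peptide=PPHLVK
pos 18: UCU -> D; peptide=PPHLVKD
pos 21: GCG -> S; peptide=PPHLVKDS
pos 24: CAA -> T; peptide=PPHLVKDST
pos 27: UGA -> STOP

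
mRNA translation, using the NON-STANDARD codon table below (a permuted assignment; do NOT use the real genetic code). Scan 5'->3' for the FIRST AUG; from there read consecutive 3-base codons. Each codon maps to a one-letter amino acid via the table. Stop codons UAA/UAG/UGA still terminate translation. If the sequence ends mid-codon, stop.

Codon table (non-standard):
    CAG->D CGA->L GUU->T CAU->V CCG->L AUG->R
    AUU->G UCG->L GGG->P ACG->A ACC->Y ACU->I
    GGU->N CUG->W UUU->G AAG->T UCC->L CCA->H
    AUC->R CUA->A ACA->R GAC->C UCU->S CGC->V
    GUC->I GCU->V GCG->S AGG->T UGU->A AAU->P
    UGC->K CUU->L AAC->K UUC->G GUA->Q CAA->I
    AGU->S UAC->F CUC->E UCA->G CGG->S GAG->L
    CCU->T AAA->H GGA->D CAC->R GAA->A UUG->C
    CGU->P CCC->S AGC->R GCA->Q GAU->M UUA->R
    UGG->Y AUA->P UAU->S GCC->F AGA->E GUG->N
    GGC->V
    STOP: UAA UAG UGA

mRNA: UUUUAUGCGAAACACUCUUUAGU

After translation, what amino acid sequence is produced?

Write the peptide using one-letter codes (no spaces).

Answer: RLKIL

Derivation:
start AUG at pos 4
pos 4: AUG -> R; peptide=R
pos 7: CGA -> L; peptide=RL
pos 10: AAC -> K; peptide=RLK
pos 13: ACU -> I; peptide=RLKI
pos 16: CUU -> L; peptide=RLKIL
pos 19: UAG -> STOP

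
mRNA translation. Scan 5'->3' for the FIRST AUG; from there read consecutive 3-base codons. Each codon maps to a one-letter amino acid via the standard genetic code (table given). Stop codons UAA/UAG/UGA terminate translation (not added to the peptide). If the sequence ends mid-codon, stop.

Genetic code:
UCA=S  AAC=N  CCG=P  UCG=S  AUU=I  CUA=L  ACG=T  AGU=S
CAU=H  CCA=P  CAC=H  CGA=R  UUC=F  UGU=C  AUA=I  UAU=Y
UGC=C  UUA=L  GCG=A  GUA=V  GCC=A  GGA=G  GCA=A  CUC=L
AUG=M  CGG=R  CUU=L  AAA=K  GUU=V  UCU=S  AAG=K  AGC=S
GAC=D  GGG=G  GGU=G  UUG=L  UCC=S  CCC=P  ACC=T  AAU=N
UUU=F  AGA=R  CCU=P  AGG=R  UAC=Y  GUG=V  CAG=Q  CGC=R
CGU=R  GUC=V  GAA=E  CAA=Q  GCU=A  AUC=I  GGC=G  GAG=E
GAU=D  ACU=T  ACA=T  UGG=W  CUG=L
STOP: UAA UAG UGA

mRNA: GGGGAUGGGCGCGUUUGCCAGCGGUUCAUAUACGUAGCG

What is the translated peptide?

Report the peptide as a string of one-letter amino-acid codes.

start AUG at pos 4
pos 4: AUG -> M; peptide=M
pos 7: GGC -> G; peptide=MG
pos 10: GCG -> A; peptide=MGA
pos 13: UUU -> F; peptide=MGAF
pos 16: GCC -> A; peptide=MGAFA
pos 19: AGC -> S; peptide=MGAFAS
pos 22: GGU -> G; peptide=MGAFASG
pos 25: UCA -> S; peptide=MGAFASGS
pos 28: UAU -> Y; peptide=MGAFASGSY
pos 31: ACG -> T; peptide=MGAFASGSYT
pos 34: UAG -> STOP

Answer: MGAFASGSYT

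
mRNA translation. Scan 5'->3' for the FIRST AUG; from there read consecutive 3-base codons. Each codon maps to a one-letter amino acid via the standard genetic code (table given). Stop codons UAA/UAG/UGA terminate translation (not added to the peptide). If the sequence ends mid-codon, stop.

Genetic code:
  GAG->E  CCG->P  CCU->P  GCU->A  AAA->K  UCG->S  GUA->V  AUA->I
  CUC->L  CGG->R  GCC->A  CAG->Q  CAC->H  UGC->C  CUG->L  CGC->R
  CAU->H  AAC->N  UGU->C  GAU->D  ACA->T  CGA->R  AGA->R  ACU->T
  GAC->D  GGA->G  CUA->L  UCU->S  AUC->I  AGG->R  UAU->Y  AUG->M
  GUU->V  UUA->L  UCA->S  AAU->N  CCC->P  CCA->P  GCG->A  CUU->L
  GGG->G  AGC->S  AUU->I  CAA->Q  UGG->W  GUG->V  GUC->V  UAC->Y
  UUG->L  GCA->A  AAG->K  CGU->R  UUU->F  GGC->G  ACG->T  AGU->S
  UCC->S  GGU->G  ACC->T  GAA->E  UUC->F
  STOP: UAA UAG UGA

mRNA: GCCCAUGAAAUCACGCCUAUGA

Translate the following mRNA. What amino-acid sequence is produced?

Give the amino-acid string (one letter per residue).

start AUG at pos 4
pos 4: AUG -> M; peptide=M
pos 7: AAA -> K; peptide=MK
pos 10: UCA -> S; peptide=MKS
pos 13: CGC -> R; peptide=MKSR
pos 16: CUA -> L; peptide=MKSRL
pos 19: UGA -> STOP

Answer: MKSRL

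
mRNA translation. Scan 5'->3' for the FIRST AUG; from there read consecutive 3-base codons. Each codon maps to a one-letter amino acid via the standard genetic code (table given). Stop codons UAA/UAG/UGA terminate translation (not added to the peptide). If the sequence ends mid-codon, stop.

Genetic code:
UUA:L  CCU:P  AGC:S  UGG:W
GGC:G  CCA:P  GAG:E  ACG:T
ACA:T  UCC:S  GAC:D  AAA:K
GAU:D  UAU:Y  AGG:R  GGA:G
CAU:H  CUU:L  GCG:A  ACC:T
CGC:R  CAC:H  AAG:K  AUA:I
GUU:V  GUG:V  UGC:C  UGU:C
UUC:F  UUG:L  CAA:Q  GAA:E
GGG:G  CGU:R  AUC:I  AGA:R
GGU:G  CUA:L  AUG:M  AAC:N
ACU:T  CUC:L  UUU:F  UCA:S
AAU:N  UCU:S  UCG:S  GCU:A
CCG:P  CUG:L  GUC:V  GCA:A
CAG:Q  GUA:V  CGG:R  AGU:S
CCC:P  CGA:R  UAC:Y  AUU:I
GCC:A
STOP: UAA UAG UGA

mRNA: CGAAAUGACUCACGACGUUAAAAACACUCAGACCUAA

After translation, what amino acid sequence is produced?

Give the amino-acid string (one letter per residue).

start AUG at pos 4
pos 4: AUG -> M; peptide=M
pos 7: ACU -> T; peptide=MT
pos 10: CAC -> H; peptide=MTH
pos 13: GAC -> D; peptide=MTHD
pos 16: GUU -> V; peptide=MTHDV
pos 19: AAA -> K; peptide=MTHDVK
pos 22: AAC -> N; peptide=MTHDVKN
pos 25: ACU -> T; peptide=MTHDVKNT
pos 28: CAG -> Q; peptide=MTHDVKNTQ
pos 31: ACC -> T; peptide=MTHDVKNTQT
pos 34: UAA -> STOP

Answer: MTHDVKNTQT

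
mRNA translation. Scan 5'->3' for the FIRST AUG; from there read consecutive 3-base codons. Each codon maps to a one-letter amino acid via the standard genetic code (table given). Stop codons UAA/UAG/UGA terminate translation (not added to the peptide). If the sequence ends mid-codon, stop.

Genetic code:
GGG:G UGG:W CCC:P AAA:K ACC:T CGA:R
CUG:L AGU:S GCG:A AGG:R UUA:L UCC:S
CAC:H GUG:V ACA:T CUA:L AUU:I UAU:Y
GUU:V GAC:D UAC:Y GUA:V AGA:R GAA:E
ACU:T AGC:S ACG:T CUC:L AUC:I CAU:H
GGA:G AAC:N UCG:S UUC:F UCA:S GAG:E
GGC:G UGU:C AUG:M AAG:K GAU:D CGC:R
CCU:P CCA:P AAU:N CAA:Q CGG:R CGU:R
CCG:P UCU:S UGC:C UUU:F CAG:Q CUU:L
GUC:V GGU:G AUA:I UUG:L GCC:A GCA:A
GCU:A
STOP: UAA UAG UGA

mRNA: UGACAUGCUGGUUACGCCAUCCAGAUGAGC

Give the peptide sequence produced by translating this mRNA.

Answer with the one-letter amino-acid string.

Answer: MLVTPSR

Derivation:
start AUG at pos 4
pos 4: AUG -> M; peptide=M
pos 7: CUG -> L; peptide=ML
pos 10: GUU -> V; peptide=MLV
pos 13: ACG -> T; peptide=MLVT
pos 16: CCA -> P; peptide=MLVTP
pos 19: UCC -> S; peptide=MLVTPS
pos 22: AGA -> R; peptide=MLVTPSR
pos 25: UGA -> STOP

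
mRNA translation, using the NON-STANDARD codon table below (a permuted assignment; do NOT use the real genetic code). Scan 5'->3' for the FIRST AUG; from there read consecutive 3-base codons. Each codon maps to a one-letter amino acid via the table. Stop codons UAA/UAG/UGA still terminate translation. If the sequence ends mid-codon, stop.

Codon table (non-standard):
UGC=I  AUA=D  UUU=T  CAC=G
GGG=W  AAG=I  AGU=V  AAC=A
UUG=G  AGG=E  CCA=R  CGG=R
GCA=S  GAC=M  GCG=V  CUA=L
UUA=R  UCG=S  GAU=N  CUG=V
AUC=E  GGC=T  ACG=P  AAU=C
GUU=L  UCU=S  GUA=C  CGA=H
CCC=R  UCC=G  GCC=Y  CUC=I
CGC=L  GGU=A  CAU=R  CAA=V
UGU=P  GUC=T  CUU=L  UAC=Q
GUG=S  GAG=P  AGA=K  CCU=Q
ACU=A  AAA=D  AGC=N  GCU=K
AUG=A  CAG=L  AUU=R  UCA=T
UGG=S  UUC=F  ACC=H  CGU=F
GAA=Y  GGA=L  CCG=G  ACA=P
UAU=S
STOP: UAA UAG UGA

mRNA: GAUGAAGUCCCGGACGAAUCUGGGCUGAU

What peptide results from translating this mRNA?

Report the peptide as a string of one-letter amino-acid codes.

Answer: AIGRPCVT

Derivation:
start AUG at pos 1
pos 1: AUG -> A; peptide=A
pos 4: AAG -> I; peptide=AI
pos 7: UCC -> G; peptide=AIG
pos 10: CGG -> R; peptide=AIGR
pos 13: ACG -> P; peptide=AIGRP
pos 16: AAU -> C; peptide=AIGRPC
pos 19: CUG -> V; peptide=AIGRPCV
pos 22: GGC -> T; peptide=AIGRPCVT
pos 25: UGA -> STOP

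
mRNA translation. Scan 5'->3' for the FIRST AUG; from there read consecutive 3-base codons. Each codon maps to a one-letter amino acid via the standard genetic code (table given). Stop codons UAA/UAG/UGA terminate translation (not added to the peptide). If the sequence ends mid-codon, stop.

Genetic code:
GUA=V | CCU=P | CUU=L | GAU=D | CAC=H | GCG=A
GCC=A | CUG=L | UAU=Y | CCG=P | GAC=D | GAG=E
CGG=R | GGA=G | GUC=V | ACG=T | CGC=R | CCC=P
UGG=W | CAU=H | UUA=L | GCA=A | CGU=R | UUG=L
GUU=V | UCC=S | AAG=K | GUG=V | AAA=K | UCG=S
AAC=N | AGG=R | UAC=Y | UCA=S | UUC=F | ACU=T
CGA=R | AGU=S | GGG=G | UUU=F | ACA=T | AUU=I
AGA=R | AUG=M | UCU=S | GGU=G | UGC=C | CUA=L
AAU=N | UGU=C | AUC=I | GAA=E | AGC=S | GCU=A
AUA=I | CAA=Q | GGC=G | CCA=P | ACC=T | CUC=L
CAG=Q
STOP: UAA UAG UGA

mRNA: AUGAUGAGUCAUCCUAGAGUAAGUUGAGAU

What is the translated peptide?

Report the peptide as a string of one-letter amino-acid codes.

Answer: MMSHPRVS

Derivation:
start AUG at pos 0
pos 0: AUG -> M; peptide=M
pos 3: AUG -> M; peptide=MM
pos 6: AGU -> S; peptide=MMS
pos 9: CAU -> H; peptide=MMSH
pos 12: CCU -> P; peptide=MMSHP
pos 15: AGA -> R; peptide=MMSHPR
pos 18: GUA -> V; peptide=MMSHPRV
pos 21: AGU -> S; peptide=MMSHPRVS
pos 24: UGA -> STOP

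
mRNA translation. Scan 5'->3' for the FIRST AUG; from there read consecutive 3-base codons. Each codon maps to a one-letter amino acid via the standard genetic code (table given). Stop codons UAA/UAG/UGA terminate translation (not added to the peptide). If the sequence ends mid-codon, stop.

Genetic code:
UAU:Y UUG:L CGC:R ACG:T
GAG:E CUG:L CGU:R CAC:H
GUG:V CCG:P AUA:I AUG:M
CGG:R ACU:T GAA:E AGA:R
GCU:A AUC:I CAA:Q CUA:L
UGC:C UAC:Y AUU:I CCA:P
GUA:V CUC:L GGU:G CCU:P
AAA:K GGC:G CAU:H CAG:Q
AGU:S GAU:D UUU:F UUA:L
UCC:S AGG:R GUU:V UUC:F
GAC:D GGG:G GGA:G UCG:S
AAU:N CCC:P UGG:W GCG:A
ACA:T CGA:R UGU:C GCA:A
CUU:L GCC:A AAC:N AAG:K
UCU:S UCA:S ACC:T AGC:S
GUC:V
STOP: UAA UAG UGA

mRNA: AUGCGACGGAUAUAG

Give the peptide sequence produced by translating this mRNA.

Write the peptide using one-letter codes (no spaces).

start AUG at pos 0
pos 0: AUG -> M; peptide=M
pos 3: CGA -> R; peptide=MR
pos 6: CGG -> R; peptide=MRR
pos 9: AUA -> I; peptide=MRRI
pos 12: UAG -> STOP

Answer: MRRI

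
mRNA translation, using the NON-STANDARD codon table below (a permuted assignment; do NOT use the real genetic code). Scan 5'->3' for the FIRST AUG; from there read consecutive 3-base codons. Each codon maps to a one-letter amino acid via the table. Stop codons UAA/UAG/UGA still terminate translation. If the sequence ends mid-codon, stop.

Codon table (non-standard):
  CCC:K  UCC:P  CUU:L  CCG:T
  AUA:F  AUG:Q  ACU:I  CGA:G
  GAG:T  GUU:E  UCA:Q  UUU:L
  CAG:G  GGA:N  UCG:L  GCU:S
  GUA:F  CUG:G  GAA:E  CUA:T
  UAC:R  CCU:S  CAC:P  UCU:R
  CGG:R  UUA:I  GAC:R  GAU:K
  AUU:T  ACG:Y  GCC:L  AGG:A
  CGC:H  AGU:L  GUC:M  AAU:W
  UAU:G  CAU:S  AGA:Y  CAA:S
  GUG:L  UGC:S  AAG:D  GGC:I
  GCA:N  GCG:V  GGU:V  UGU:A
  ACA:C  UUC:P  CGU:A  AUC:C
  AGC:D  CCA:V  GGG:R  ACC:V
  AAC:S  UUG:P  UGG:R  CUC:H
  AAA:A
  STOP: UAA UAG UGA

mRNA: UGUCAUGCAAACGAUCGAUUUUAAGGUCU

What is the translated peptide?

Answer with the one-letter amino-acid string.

Answer: QSYCKLDM

Derivation:
start AUG at pos 4
pos 4: AUG -> Q; peptide=Q
pos 7: CAA -> S; peptide=QS
pos 10: ACG -> Y; peptide=QSY
pos 13: AUC -> C; peptide=QSYC
pos 16: GAU -> K; peptide=QSYCK
pos 19: UUU -> L; peptide=QSYCKL
pos 22: AAG -> D; peptide=QSYCKLD
pos 25: GUC -> M; peptide=QSYCKLDM
pos 28: only 1 nt remain (<3), stop (end of mRNA)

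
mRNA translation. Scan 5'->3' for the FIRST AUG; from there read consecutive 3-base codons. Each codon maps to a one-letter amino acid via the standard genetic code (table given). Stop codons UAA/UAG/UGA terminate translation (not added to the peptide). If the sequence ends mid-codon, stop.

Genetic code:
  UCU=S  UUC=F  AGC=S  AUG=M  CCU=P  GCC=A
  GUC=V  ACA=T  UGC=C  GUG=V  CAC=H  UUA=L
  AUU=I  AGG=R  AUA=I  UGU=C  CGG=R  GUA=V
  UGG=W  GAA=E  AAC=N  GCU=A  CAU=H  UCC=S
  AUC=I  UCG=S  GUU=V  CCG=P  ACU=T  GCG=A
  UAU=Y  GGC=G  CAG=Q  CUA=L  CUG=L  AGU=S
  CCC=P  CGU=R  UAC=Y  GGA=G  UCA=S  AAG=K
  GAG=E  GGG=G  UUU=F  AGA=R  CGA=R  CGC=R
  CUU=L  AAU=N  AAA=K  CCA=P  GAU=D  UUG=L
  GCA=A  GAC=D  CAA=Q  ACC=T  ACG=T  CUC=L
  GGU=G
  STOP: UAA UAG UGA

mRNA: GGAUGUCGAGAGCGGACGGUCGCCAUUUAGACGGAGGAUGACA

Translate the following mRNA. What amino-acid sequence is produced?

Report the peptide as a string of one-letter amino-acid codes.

Answer: MSRADGRHLDGG

Derivation:
start AUG at pos 2
pos 2: AUG -> M; peptide=M
pos 5: UCG -> S; peptide=MS
pos 8: AGA -> R; peptide=MSR
pos 11: GCG -> A; peptide=MSRA
pos 14: GAC -> D; peptide=MSRAD
pos 17: GGU -> G; peptide=MSRADG
pos 20: CGC -> R; peptide=MSRADGR
pos 23: CAU -> H; peptide=MSRADGRH
pos 26: UUA -> L; peptide=MSRADGRHL
pos 29: GAC -> D; peptide=MSRADGRHLD
pos 32: GGA -> G; peptide=MSRADGRHLDG
pos 35: GGA -> G; peptide=MSRADGRHLDGG
pos 38: UGA -> STOP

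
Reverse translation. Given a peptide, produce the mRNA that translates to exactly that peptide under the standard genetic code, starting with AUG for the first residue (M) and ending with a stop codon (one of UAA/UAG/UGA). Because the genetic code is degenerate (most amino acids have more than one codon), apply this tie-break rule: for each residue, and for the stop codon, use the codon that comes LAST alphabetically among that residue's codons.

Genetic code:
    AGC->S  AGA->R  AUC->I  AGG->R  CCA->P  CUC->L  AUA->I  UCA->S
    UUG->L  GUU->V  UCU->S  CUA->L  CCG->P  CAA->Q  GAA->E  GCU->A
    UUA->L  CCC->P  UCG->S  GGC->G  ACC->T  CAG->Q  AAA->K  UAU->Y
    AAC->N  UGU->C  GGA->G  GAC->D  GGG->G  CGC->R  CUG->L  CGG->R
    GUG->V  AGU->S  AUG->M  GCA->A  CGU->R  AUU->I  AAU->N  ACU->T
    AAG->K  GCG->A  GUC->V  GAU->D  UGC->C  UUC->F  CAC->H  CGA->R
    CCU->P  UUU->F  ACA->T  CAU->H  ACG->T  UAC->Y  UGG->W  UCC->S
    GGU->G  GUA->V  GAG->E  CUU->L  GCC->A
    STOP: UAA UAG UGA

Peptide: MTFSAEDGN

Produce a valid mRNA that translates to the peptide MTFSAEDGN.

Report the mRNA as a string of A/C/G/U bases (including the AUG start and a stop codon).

residue 1: M -> AUG (start codon)
residue 2: T codons sorted = ACA,ACC,ACG,ACU -> pick last = ACU
residue 3: F codons sorted = UUC,UUU -> pick last = UUU
residue 4: S codons sorted = AGC,AGU,UCA,UCC,UCG,UCU -> pick last = UCU
residue 5: A codons sorted = GCA,GCC,GCG,GCU -> pick last = GCU
residue 6: E codons sorted = GAA,GAG -> pick last = GAG
residue 7: D codons sorted = GAC,GAU -> pick last = GAU
residue 8: G codons sorted = GGA,GGC,GGG,GGU -> pick last = GGU
residue 9: N codons sorted = AAC,AAU -> pick last = AAU
terminator: stop codons sorted = UAA,UAG,UGA -> pick last = UGA

Answer: mRNA: AUGACUUUUUCUGCUGAGGAUGGUAAUUGA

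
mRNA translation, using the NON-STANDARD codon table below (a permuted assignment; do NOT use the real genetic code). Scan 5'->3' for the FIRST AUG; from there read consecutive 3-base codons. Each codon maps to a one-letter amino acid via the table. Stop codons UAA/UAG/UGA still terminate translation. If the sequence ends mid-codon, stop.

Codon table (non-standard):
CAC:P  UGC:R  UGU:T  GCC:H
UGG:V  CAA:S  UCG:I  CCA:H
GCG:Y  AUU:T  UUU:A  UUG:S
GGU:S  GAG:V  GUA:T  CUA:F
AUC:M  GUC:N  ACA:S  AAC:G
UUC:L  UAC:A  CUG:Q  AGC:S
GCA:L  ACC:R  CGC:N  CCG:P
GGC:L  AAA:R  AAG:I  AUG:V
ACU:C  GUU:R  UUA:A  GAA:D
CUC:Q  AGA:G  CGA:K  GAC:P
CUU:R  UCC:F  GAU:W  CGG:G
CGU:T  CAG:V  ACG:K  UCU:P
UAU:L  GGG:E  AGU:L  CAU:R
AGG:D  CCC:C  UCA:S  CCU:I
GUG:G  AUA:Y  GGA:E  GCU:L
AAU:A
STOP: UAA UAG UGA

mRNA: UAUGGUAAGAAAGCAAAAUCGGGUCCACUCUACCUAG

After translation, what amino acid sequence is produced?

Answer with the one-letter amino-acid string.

Answer: VTGISAGNPPR

Derivation:
start AUG at pos 1
pos 1: AUG -> V; peptide=V
pos 4: GUA -> T; peptide=VT
pos 7: AGA -> G; peptide=VTG
pos 10: AAG -> I; peptide=VTGI
pos 13: CAA -> S; peptide=VTGIS
pos 16: AAU -> A; peptide=VTGISA
pos 19: CGG -> G; peptide=VTGISAG
pos 22: GUC -> N; peptide=VTGISAGN
pos 25: CAC -> P; peptide=VTGISAGNP
pos 28: UCU -> P; peptide=VTGISAGNPP
pos 31: ACC -> R; peptide=VTGISAGNPPR
pos 34: UAG -> STOP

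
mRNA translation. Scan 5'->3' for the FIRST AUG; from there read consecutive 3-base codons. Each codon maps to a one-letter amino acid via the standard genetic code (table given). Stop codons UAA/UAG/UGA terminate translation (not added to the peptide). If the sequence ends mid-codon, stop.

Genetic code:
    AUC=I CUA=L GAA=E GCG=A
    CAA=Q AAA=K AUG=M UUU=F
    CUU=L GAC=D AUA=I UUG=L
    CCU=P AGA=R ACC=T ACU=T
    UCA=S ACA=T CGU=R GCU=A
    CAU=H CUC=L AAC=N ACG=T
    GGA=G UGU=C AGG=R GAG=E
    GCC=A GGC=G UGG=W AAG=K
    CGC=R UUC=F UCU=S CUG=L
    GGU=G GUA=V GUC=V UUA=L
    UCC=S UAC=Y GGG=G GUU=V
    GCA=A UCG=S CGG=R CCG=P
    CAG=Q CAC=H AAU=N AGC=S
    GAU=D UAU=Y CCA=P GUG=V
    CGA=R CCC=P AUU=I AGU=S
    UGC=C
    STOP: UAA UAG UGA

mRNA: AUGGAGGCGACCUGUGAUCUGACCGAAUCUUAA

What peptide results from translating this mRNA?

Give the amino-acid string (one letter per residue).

start AUG at pos 0
pos 0: AUG -> M; peptide=M
pos 3: GAG -> E; peptide=ME
pos 6: GCG -> A; peptide=MEA
pos 9: ACC -> T; peptide=MEAT
pos 12: UGU -> C; peptide=MEATC
pos 15: GAU -> D; peptide=MEATCD
pos 18: CUG -> L; peptide=MEATCDL
pos 21: ACC -> T; peptide=MEATCDLT
pos 24: GAA -> E; peptide=MEATCDLTE
pos 27: UCU -> S; peptide=MEATCDLTES
pos 30: UAA -> STOP

Answer: MEATCDLTES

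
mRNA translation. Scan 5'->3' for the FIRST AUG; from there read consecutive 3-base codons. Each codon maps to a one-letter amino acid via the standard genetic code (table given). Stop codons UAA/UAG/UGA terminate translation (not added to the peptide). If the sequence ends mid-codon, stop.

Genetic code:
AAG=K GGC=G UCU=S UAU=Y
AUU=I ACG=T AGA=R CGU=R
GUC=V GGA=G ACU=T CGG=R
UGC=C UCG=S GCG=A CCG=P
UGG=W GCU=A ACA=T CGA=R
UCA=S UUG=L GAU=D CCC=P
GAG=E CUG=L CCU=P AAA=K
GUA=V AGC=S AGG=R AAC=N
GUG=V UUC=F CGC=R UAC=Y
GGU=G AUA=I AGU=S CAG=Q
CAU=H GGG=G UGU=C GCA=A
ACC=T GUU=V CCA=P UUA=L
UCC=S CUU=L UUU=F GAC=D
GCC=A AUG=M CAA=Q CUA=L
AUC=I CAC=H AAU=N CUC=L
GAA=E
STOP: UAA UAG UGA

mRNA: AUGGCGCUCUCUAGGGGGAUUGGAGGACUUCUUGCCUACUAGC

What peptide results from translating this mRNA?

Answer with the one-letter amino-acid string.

Answer: MALSRGIGGLLAY

Derivation:
start AUG at pos 0
pos 0: AUG -> M; peptide=M
pos 3: GCG -> A; peptide=MA
pos 6: CUC -> L; peptide=MAL
pos 9: UCU -> S; peptide=MALS
pos 12: AGG -> R; peptide=MALSR
pos 15: GGG -> G; peptide=MALSRG
pos 18: AUU -> I; peptide=MALSRGI
pos 21: GGA -> G; peptide=MALSRGIG
pos 24: GGA -> G; peptide=MALSRGIGG
pos 27: CUU -> L; peptide=MALSRGIGGL
pos 30: CUU -> L; peptide=MALSRGIGGLL
pos 33: GCC -> A; peptide=MALSRGIGGLLA
pos 36: UAC -> Y; peptide=MALSRGIGGLLAY
pos 39: UAG -> STOP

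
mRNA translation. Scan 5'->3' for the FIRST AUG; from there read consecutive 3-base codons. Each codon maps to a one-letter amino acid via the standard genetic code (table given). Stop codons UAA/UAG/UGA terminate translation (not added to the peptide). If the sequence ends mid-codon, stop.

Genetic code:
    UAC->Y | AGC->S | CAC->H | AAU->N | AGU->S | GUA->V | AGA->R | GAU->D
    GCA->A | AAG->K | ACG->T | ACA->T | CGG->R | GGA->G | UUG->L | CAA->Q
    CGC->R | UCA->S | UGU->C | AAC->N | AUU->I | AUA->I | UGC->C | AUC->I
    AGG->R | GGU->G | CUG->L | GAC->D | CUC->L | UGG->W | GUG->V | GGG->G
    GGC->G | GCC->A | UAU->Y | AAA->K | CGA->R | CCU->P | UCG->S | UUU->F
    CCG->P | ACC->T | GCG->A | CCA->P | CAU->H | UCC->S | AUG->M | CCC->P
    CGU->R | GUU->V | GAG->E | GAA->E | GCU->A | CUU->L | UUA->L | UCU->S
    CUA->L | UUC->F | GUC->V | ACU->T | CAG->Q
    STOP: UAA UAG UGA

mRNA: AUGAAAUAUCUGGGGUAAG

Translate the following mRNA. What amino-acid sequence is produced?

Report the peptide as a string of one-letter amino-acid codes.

Answer: MKYLG

Derivation:
start AUG at pos 0
pos 0: AUG -> M; peptide=M
pos 3: AAA -> K; peptide=MK
pos 6: UAU -> Y; peptide=MKY
pos 9: CUG -> L; peptide=MKYL
pos 12: GGG -> G; peptide=MKYLG
pos 15: UAA -> STOP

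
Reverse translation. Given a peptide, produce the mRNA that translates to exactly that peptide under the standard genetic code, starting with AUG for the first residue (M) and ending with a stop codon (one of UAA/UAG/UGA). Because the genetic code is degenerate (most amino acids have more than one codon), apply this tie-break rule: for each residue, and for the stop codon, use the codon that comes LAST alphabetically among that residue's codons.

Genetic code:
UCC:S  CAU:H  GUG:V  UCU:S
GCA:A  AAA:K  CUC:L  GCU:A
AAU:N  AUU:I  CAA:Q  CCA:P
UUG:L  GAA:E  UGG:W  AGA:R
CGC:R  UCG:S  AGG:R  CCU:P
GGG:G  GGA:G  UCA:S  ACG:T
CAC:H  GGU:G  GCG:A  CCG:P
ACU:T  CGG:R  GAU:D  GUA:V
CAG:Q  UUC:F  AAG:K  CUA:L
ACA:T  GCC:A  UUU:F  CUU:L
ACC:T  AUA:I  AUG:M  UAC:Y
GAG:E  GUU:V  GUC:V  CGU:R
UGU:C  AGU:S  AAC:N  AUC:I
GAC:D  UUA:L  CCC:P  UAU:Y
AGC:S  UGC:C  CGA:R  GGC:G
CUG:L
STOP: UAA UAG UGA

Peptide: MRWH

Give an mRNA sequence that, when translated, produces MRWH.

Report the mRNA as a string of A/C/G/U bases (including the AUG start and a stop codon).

residue 1: M -> AUG (start codon)
residue 2: R codons sorted = AGA,AGG,CGA,CGC,CGG,CGU -> pick last = CGU
residue 3: W -> UGG (only codon)
residue 4: H codons sorted = CAC,CAU -> pick last = CAU
terminator: stop codons sorted = UAA,UAG,UGA -> pick last = UGA

Answer: mRNA: AUGCGUUGGCAUUGA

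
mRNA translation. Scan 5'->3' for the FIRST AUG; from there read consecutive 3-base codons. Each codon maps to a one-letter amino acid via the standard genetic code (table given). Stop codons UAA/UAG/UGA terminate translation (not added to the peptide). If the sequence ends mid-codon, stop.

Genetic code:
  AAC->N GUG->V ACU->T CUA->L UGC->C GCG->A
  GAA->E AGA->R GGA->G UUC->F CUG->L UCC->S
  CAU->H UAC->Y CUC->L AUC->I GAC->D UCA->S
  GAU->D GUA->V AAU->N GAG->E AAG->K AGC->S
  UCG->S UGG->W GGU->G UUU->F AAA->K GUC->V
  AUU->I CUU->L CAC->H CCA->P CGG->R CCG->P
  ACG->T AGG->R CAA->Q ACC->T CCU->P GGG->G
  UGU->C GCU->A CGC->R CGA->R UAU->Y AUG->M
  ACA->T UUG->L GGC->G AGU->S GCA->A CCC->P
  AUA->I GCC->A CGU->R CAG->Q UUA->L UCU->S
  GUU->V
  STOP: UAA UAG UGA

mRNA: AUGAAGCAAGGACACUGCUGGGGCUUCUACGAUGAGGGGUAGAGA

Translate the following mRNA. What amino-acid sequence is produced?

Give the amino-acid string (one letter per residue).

start AUG at pos 0
pos 0: AUG -> M; peptide=M
pos 3: AAG -> K; peptide=MK
pos 6: CAA -> Q; peptide=MKQ
pos 9: GGA -> G; peptide=MKQG
pos 12: CAC -> H; peptide=MKQGH
pos 15: UGC -> C; peptide=MKQGHC
pos 18: UGG -> W; peptide=MKQGHCW
pos 21: GGC -> G; peptide=MKQGHCWG
pos 24: UUC -> F; peptide=MKQGHCWGF
pos 27: UAC -> Y; peptide=MKQGHCWGFY
pos 30: GAU -> D; peptide=MKQGHCWGFYD
pos 33: GAG -> E; peptide=MKQGHCWGFYDE
pos 36: GGG -> G; peptide=MKQGHCWGFYDEG
pos 39: UAG -> STOP

Answer: MKQGHCWGFYDEG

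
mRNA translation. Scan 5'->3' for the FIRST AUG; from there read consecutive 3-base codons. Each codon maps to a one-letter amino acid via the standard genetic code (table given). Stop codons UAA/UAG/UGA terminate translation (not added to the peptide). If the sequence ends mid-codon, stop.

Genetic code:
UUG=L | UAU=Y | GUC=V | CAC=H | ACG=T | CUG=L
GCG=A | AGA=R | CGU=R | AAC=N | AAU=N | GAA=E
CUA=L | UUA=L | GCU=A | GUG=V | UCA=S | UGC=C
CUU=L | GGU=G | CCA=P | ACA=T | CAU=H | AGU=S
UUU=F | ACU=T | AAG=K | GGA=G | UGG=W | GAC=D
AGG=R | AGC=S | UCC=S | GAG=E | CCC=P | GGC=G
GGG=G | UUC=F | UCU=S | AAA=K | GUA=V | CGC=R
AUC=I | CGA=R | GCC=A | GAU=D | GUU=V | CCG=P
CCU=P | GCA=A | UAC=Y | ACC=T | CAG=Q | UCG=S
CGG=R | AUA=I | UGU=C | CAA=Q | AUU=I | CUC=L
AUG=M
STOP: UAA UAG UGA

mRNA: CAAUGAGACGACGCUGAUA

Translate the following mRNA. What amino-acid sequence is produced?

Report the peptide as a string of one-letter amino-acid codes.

Answer: MRRR

Derivation:
start AUG at pos 2
pos 2: AUG -> M; peptide=M
pos 5: AGA -> R; peptide=MR
pos 8: CGA -> R; peptide=MRR
pos 11: CGC -> R; peptide=MRRR
pos 14: UGA -> STOP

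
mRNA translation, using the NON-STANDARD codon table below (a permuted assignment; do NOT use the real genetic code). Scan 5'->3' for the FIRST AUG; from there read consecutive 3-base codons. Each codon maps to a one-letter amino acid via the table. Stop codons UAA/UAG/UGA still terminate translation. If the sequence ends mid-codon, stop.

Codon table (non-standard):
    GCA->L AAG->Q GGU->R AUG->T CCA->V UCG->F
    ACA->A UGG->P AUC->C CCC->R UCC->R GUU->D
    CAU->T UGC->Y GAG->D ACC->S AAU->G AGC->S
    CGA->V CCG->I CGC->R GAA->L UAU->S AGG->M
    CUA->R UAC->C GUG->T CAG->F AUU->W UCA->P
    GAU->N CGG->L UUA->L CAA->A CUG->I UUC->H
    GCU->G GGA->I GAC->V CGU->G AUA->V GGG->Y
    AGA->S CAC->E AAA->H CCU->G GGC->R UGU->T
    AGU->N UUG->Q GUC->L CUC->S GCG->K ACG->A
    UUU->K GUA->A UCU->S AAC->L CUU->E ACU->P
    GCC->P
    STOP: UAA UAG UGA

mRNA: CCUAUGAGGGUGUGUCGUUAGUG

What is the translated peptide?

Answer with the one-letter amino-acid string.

Answer: TMTTG

Derivation:
start AUG at pos 3
pos 3: AUG -> T; peptide=T
pos 6: AGG -> M; peptide=TM
pos 9: GUG -> T; peptide=TMT
pos 12: UGU -> T; peptide=TMTT
pos 15: CGU -> G; peptide=TMTTG
pos 18: UAG -> STOP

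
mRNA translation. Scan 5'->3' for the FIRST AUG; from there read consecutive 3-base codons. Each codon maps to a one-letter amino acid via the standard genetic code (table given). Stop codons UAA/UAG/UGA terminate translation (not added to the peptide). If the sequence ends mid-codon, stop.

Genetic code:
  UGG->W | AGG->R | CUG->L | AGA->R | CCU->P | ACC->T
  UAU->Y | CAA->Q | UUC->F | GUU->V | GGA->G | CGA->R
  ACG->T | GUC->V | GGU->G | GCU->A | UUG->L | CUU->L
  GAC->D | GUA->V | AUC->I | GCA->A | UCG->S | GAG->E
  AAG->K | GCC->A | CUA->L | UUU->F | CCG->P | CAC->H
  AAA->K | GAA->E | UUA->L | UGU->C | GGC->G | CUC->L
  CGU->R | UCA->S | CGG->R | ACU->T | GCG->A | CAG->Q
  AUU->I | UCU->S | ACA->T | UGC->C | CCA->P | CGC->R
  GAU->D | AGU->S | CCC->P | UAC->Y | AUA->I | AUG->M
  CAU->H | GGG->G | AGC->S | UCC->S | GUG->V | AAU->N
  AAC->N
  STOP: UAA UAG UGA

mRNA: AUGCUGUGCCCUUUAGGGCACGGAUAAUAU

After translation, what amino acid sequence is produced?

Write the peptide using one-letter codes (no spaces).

start AUG at pos 0
pos 0: AUG -> M; peptide=M
pos 3: CUG -> L; peptide=ML
pos 6: UGC -> C; peptide=MLC
pos 9: CCU -> P; peptide=MLCP
pos 12: UUA -> L; peptide=MLCPL
pos 15: GGG -> G; peptide=MLCPLG
pos 18: CAC -> H; peptide=MLCPLGH
pos 21: GGA -> G; peptide=MLCPLGHG
pos 24: UAA -> STOP

Answer: MLCPLGHG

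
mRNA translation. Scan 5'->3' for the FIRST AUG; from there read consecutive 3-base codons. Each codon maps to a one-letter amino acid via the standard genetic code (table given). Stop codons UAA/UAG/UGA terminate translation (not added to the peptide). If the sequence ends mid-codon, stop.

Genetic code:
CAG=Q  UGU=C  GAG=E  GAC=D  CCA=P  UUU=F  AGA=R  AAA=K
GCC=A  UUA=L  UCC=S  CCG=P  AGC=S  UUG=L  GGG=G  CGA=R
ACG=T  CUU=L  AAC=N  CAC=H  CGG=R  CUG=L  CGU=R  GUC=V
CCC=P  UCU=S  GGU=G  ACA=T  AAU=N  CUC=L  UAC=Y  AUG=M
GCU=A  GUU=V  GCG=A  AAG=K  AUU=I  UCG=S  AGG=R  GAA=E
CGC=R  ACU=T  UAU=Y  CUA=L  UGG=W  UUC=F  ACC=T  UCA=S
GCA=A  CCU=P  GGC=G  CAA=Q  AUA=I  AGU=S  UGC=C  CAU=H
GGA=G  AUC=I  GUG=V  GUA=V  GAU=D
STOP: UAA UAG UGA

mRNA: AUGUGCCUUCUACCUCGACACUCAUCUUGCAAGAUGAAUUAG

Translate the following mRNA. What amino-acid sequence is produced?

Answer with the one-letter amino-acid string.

start AUG at pos 0
pos 0: AUG -> M; peptide=M
pos 3: UGC -> C; peptide=MC
pos 6: CUU -> L; peptide=MCL
pos 9: CUA -> L; peptide=MCLL
pos 12: CCU -> P; peptide=MCLLP
pos 15: CGA -> R; peptide=MCLLPR
pos 18: CAC -> H; peptide=MCLLPRH
pos 21: UCA -> S; peptide=MCLLPRHS
pos 24: UCU -> S; peptide=MCLLPRHSS
pos 27: UGC -> C; peptide=MCLLPRHSSC
pos 30: AAG -> K; peptide=MCLLPRHSSCK
pos 33: AUG -> M; peptide=MCLLPRHSSCKM
pos 36: AAU -> N; peptide=MCLLPRHSSCKMN
pos 39: UAG -> STOP

Answer: MCLLPRHSSCKMN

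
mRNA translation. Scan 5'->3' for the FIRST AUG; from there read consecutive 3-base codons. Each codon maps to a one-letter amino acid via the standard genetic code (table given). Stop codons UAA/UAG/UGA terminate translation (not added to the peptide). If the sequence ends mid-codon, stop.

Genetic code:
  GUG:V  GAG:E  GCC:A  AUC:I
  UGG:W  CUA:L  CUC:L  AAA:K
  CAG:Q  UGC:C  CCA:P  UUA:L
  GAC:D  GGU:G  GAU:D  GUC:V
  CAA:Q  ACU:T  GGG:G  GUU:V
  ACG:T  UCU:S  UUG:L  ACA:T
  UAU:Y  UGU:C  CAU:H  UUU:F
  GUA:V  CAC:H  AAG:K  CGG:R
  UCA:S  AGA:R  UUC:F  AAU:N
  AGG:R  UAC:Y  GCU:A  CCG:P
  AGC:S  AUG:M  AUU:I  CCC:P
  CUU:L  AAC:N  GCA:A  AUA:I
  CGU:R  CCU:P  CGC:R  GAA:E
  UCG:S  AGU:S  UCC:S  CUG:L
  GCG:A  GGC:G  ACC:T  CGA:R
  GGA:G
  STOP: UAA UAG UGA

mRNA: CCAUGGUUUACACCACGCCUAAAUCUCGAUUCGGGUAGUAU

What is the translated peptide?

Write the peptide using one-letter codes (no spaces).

start AUG at pos 2
pos 2: AUG -> M; peptide=M
pos 5: GUU -> V; peptide=MV
pos 8: UAC -> Y; peptide=MVY
pos 11: ACC -> T; peptide=MVYT
pos 14: ACG -> T; peptide=MVYTT
pos 17: CCU -> P; peptide=MVYTTP
pos 20: AAA -> K; peptide=MVYTTPK
pos 23: UCU -> S; peptide=MVYTTPKS
pos 26: CGA -> R; peptide=MVYTTPKSR
pos 29: UUC -> F; peptide=MVYTTPKSRF
pos 32: GGG -> G; peptide=MVYTTPKSRFG
pos 35: UAG -> STOP

Answer: MVYTTPKSRFG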